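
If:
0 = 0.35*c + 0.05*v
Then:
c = -0.142857142857143*v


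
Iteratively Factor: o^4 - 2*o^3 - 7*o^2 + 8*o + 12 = (o - 3)*(o^3 + o^2 - 4*o - 4) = (o - 3)*(o + 1)*(o^2 - 4) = (o - 3)*(o + 1)*(o + 2)*(o - 2)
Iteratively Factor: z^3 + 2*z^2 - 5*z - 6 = (z + 3)*(z^2 - z - 2) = (z - 2)*(z + 3)*(z + 1)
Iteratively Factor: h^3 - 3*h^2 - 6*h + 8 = (h - 4)*(h^2 + h - 2) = (h - 4)*(h - 1)*(h + 2)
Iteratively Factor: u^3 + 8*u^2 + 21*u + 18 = (u + 3)*(u^2 + 5*u + 6) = (u + 2)*(u + 3)*(u + 3)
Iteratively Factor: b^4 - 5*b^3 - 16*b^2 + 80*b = (b - 5)*(b^3 - 16*b) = b*(b - 5)*(b^2 - 16) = b*(b - 5)*(b + 4)*(b - 4)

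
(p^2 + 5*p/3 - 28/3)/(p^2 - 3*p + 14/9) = 3*(p + 4)/(3*p - 2)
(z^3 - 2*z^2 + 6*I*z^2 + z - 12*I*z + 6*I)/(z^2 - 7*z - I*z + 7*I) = (z^3 + z^2*(-2 + 6*I) + z*(1 - 12*I) + 6*I)/(z^2 + z*(-7 - I) + 7*I)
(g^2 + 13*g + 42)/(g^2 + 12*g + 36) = (g + 7)/(g + 6)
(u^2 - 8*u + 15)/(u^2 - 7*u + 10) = (u - 3)/(u - 2)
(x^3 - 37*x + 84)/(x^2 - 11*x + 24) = (x^2 + 3*x - 28)/(x - 8)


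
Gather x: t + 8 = t + 8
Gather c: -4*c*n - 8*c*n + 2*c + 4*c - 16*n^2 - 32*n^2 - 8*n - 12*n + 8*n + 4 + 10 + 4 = c*(6 - 12*n) - 48*n^2 - 12*n + 18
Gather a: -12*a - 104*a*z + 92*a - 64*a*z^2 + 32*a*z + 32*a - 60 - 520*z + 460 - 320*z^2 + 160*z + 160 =a*(-64*z^2 - 72*z + 112) - 320*z^2 - 360*z + 560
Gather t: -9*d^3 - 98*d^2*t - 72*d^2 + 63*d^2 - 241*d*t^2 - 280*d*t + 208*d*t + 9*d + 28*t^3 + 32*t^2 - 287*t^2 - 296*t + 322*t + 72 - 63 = -9*d^3 - 9*d^2 + 9*d + 28*t^3 + t^2*(-241*d - 255) + t*(-98*d^2 - 72*d + 26) + 9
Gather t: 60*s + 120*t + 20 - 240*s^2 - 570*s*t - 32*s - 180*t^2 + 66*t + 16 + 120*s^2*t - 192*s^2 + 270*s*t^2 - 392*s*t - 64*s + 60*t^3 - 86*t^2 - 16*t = -432*s^2 - 36*s + 60*t^3 + t^2*(270*s - 266) + t*(120*s^2 - 962*s + 170) + 36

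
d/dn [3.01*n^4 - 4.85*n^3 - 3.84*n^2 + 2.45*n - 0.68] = 12.04*n^3 - 14.55*n^2 - 7.68*n + 2.45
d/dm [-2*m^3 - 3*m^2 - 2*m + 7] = -6*m^2 - 6*m - 2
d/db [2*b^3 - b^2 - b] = 6*b^2 - 2*b - 1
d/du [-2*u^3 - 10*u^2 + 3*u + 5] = -6*u^2 - 20*u + 3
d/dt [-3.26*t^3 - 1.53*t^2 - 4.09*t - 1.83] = -9.78*t^2 - 3.06*t - 4.09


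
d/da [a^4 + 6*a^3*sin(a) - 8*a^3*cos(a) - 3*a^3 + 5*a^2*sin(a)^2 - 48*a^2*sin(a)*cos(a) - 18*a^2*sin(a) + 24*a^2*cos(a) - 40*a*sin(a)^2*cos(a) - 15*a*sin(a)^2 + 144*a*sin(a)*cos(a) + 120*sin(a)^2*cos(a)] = 8*a^3*sin(a) + 6*a^3*cos(a) + 4*a^3 - 6*a^2*sin(a) + 5*a^2*sin(2*a) - 42*a^2*cos(a) - 48*a^2*cos(2*a) - 9*a^2 - 26*a*sin(a) - 63*a*sin(2*a) - 30*a*sin(3*a) + 48*a*cos(a) + 139*a*cos(2*a) + 5*a - 30*sin(a) + 72*sin(2*a) + 90*sin(3*a) - 10*cos(a) + 15*cos(2*a)/2 + 10*cos(3*a) - 15/2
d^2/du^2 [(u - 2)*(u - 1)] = 2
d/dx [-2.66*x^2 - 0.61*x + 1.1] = -5.32*x - 0.61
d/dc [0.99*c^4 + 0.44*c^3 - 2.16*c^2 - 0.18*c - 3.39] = 3.96*c^3 + 1.32*c^2 - 4.32*c - 0.18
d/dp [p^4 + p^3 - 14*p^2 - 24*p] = 4*p^3 + 3*p^2 - 28*p - 24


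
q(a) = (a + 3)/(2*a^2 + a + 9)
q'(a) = (-4*a - 1)*(a + 3)/(2*a^2 + a + 9)^2 + 1/(2*a^2 + a + 9) = (2*a^2 + a - (a + 3)*(4*a + 1) + 9)/(2*a^2 + a + 9)^2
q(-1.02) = 0.20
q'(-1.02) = 0.16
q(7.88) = 0.08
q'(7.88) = -0.01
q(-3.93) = -0.03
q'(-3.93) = 0.02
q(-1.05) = 0.19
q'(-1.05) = 0.16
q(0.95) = 0.34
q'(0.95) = -0.05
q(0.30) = 0.35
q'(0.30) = 0.02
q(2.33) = 0.24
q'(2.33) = -0.07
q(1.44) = 0.30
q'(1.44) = -0.07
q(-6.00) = -0.04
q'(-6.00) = 0.00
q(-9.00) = -0.04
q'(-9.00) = 0.00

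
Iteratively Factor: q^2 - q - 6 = (q + 2)*(q - 3)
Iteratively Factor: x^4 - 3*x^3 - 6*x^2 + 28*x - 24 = (x - 2)*(x^3 - x^2 - 8*x + 12) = (x - 2)^2*(x^2 + x - 6) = (x - 2)^2*(x + 3)*(x - 2)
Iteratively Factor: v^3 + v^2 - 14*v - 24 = (v + 3)*(v^2 - 2*v - 8) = (v + 2)*(v + 3)*(v - 4)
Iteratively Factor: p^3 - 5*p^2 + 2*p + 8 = (p - 2)*(p^2 - 3*p - 4) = (p - 2)*(p + 1)*(p - 4)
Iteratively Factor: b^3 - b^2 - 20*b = (b + 4)*(b^2 - 5*b) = (b - 5)*(b + 4)*(b)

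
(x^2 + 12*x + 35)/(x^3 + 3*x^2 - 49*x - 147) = (x + 5)/(x^2 - 4*x - 21)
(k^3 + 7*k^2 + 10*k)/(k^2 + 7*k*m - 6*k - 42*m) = k*(k^2 + 7*k + 10)/(k^2 + 7*k*m - 6*k - 42*m)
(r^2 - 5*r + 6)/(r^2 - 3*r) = (r - 2)/r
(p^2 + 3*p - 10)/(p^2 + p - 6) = (p + 5)/(p + 3)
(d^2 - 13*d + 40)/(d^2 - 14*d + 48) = (d - 5)/(d - 6)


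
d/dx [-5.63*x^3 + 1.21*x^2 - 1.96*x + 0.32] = -16.89*x^2 + 2.42*x - 1.96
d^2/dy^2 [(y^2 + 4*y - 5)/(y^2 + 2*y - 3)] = 4/(y^3 + 9*y^2 + 27*y + 27)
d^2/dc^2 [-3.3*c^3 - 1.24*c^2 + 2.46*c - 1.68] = -19.8*c - 2.48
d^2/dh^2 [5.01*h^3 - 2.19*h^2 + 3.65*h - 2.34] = 30.06*h - 4.38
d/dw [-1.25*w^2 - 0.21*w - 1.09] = -2.5*w - 0.21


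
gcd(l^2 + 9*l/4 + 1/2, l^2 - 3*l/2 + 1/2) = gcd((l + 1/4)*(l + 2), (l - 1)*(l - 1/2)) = 1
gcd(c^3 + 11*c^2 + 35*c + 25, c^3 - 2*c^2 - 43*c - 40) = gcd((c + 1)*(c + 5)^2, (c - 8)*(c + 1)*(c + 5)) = c^2 + 6*c + 5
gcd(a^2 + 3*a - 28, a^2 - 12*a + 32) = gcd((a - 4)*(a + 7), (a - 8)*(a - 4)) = a - 4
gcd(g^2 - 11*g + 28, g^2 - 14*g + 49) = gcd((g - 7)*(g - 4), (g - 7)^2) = g - 7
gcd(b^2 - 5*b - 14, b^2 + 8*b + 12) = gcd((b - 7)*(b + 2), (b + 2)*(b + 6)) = b + 2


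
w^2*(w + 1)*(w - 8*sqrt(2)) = w^4 - 8*sqrt(2)*w^3 + w^3 - 8*sqrt(2)*w^2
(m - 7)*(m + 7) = m^2 - 49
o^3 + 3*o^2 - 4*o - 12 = (o - 2)*(o + 2)*(o + 3)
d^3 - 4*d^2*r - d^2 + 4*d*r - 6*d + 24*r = (d - 3)*(d + 2)*(d - 4*r)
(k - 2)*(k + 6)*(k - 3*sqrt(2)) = k^3 - 3*sqrt(2)*k^2 + 4*k^2 - 12*sqrt(2)*k - 12*k + 36*sqrt(2)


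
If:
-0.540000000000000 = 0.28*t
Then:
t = -1.93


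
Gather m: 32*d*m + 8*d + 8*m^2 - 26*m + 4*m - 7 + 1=8*d + 8*m^2 + m*(32*d - 22) - 6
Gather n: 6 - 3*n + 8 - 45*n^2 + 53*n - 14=-45*n^2 + 50*n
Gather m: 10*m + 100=10*m + 100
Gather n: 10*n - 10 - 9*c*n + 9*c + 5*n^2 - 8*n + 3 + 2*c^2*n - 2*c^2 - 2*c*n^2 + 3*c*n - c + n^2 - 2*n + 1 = -2*c^2 + 8*c + n^2*(6 - 2*c) + n*(2*c^2 - 6*c) - 6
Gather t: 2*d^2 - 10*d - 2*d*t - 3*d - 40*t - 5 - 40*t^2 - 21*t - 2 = 2*d^2 - 13*d - 40*t^2 + t*(-2*d - 61) - 7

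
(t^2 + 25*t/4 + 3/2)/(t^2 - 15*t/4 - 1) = (t + 6)/(t - 4)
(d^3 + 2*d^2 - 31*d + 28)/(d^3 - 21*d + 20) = (d + 7)/(d + 5)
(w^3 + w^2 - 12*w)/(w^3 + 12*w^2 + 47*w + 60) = w*(w - 3)/(w^2 + 8*w + 15)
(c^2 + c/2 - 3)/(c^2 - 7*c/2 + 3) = (c + 2)/(c - 2)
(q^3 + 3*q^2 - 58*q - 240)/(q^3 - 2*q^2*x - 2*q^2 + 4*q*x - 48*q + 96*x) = (-q - 5)/(-q + 2*x)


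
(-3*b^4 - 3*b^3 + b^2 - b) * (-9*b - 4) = 27*b^5 + 39*b^4 + 3*b^3 + 5*b^2 + 4*b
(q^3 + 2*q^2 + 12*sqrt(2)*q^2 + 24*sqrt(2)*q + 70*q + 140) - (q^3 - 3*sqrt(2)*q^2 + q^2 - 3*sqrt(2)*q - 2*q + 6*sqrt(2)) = q^2 + 15*sqrt(2)*q^2 + 27*sqrt(2)*q + 72*q - 6*sqrt(2) + 140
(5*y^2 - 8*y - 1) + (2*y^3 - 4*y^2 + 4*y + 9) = 2*y^3 + y^2 - 4*y + 8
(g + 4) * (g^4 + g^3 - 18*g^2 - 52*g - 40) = g^5 + 5*g^4 - 14*g^3 - 124*g^2 - 248*g - 160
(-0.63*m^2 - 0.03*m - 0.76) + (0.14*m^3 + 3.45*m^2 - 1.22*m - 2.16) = 0.14*m^3 + 2.82*m^2 - 1.25*m - 2.92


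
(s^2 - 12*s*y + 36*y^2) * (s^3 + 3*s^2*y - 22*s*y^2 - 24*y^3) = s^5 - 9*s^4*y - 22*s^3*y^2 + 348*s^2*y^3 - 504*s*y^4 - 864*y^5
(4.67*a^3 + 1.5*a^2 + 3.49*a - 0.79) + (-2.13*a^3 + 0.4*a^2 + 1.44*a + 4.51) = 2.54*a^3 + 1.9*a^2 + 4.93*a + 3.72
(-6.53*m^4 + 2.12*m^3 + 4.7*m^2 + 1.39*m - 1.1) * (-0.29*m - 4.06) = 1.8937*m^5 + 25.897*m^4 - 9.9702*m^3 - 19.4851*m^2 - 5.3244*m + 4.466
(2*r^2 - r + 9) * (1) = 2*r^2 - r + 9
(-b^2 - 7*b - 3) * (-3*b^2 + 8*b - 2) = 3*b^4 + 13*b^3 - 45*b^2 - 10*b + 6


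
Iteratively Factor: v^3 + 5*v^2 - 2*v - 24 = (v + 4)*(v^2 + v - 6) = (v - 2)*(v + 4)*(v + 3)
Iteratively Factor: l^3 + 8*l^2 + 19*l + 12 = (l + 3)*(l^2 + 5*l + 4) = (l + 3)*(l + 4)*(l + 1)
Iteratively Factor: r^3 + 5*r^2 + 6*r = (r + 3)*(r^2 + 2*r) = (r + 2)*(r + 3)*(r)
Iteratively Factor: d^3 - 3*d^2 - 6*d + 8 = (d - 1)*(d^2 - 2*d - 8) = (d - 4)*(d - 1)*(d + 2)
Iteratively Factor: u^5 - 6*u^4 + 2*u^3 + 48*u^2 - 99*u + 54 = (u - 3)*(u^4 - 3*u^3 - 7*u^2 + 27*u - 18) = (u - 3)*(u - 1)*(u^3 - 2*u^2 - 9*u + 18) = (u - 3)*(u - 2)*(u - 1)*(u^2 - 9) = (u - 3)^2*(u - 2)*(u - 1)*(u + 3)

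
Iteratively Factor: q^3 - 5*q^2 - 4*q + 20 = (q + 2)*(q^2 - 7*q + 10) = (q - 5)*(q + 2)*(q - 2)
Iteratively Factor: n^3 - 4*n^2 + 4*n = (n - 2)*(n^2 - 2*n) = n*(n - 2)*(n - 2)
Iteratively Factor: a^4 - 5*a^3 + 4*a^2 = (a)*(a^3 - 5*a^2 + 4*a) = a*(a - 1)*(a^2 - 4*a) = a*(a - 4)*(a - 1)*(a)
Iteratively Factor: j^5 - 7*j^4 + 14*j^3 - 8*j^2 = (j)*(j^4 - 7*j^3 + 14*j^2 - 8*j) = j^2*(j^3 - 7*j^2 + 14*j - 8) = j^2*(j - 1)*(j^2 - 6*j + 8) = j^2*(j - 4)*(j - 1)*(j - 2)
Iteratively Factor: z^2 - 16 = (z + 4)*(z - 4)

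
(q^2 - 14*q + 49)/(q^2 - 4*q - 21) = (q - 7)/(q + 3)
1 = 1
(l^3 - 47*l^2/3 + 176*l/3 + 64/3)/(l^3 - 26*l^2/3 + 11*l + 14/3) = (l^2 - 16*l + 64)/(l^2 - 9*l + 14)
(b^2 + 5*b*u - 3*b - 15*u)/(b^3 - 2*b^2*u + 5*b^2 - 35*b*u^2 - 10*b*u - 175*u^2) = (3 - b)/(-b^2 + 7*b*u - 5*b + 35*u)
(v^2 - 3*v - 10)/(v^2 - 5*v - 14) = (v - 5)/(v - 7)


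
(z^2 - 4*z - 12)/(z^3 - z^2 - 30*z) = (z + 2)/(z*(z + 5))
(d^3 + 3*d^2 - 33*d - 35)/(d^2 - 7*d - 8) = (d^2 + 2*d - 35)/(d - 8)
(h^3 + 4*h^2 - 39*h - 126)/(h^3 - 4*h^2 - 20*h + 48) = (h^2 + 10*h + 21)/(h^2 + 2*h - 8)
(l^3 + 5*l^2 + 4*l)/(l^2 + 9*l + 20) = l*(l + 1)/(l + 5)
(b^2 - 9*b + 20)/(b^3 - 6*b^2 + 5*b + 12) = (b - 5)/(b^2 - 2*b - 3)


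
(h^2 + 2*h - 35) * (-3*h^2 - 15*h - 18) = -3*h^4 - 21*h^3 + 57*h^2 + 489*h + 630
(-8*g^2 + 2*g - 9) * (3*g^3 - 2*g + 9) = -24*g^5 + 6*g^4 - 11*g^3 - 76*g^2 + 36*g - 81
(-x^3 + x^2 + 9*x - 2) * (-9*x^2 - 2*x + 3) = 9*x^5 - 7*x^4 - 86*x^3 + 3*x^2 + 31*x - 6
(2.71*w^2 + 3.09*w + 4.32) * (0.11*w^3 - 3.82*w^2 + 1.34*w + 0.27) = 0.2981*w^5 - 10.0123*w^4 - 7.6972*w^3 - 11.6301*w^2 + 6.6231*w + 1.1664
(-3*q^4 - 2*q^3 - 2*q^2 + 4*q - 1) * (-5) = 15*q^4 + 10*q^3 + 10*q^2 - 20*q + 5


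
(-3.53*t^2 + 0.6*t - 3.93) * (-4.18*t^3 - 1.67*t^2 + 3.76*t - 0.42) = 14.7554*t^5 + 3.3871*t^4 + 2.1526*t^3 + 10.3017*t^2 - 15.0288*t + 1.6506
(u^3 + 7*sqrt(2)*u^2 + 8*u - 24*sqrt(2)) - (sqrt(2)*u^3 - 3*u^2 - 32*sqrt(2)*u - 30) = -sqrt(2)*u^3 + u^3 + 3*u^2 + 7*sqrt(2)*u^2 + 8*u + 32*sqrt(2)*u - 24*sqrt(2) + 30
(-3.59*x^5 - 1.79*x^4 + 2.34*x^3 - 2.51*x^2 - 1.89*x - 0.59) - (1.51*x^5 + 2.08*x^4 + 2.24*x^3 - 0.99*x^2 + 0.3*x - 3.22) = -5.1*x^5 - 3.87*x^4 + 0.0999999999999996*x^3 - 1.52*x^2 - 2.19*x + 2.63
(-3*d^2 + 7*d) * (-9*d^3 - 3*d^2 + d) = 27*d^5 - 54*d^4 - 24*d^3 + 7*d^2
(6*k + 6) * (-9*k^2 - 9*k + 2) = -54*k^3 - 108*k^2 - 42*k + 12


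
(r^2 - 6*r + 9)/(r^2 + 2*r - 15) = (r - 3)/(r + 5)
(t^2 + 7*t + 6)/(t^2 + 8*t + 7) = (t + 6)/(t + 7)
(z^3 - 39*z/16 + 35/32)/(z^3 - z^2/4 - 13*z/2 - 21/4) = (8*z^2 - 14*z + 5)/(8*(z^2 - 2*z - 3))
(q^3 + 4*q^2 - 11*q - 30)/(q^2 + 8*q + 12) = (q^2 + 2*q - 15)/(q + 6)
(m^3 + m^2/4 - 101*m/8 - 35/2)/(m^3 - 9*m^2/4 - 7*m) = (m + 5/2)/m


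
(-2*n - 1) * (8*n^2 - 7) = -16*n^3 - 8*n^2 + 14*n + 7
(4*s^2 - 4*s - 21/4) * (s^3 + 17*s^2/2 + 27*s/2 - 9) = 4*s^5 + 30*s^4 + 59*s^3/4 - 1077*s^2/8 - 279*s/8 + 189/4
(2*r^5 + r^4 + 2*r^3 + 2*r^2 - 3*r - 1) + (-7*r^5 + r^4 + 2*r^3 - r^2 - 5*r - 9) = -5*r^5 + 2*r^4 + 4*r^3 + r^2 - 8*r - 10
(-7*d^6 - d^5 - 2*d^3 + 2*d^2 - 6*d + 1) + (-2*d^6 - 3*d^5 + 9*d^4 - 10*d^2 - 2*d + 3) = -9*d^6 - 4*d^5 + 9*d^4 - 2*d^3 - 8*d^2 - 8*d + 4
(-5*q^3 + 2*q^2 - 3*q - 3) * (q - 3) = -5*q^4 + 17*q^3 - 9*q^2 + 6*q + 9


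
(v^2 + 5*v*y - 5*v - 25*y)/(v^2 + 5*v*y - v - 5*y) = (v - 5)/(v - 1)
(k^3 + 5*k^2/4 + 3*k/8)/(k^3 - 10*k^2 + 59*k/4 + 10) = k*(4*k + 3)/(2*(2*k^2 - 21*k + 40))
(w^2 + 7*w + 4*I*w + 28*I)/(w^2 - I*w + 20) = (w + 7)/(w - 5*I)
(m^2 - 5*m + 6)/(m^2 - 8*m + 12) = (m - 3)/(m - 6)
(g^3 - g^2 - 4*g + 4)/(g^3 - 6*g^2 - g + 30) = (g^2 - 3*g + 2)/(g^2 - 8*g + 15)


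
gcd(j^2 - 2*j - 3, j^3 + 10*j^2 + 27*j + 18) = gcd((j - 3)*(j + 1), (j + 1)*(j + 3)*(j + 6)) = j + 1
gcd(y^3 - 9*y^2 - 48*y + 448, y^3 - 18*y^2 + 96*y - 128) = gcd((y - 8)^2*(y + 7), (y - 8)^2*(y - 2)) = y^2 - 16*y + 64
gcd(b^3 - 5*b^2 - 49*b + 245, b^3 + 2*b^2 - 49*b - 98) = b^2 - 49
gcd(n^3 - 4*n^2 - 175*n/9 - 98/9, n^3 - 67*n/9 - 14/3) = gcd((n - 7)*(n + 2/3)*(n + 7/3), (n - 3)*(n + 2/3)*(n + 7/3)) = n^2 + 3*n + 14/9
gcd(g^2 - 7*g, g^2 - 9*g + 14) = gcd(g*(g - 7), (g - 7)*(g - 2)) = g - 7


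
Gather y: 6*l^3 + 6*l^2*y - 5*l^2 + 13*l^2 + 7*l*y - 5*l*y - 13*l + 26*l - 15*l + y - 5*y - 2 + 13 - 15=6*l^3 + 8*l^2 - 2*l + y*(6*l^2 + 2*l - 4) - 4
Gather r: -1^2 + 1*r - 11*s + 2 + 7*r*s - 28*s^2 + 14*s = r*(7*s + 1) - 28*s^2 + 3*s + 1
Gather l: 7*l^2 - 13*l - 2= 7*l^2 - 13*l - 2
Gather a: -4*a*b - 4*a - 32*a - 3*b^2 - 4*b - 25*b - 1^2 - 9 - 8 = a*(-4*b - 36) - 3*b^2 - 29*b - 18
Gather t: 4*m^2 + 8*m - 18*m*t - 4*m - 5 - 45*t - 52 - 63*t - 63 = 4*m^2 + 4*m + t*(-18*m - 108) - 120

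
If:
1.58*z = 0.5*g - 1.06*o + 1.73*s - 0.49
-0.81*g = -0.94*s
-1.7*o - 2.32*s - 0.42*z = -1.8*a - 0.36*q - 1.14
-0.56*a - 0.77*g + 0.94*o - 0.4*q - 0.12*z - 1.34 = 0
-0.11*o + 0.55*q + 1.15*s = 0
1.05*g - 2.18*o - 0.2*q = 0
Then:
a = -3.08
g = -1.06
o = -0.67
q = 1.77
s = -0.91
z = -1.19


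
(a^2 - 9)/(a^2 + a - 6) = (a - 3)/(a - 2)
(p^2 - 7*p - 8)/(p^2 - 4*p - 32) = (p + 1)/(p + 4)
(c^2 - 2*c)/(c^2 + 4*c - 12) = c/(c + 6)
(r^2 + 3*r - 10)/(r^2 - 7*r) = (r^2 + 3*r - 10)/(r*(r - 7))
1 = 1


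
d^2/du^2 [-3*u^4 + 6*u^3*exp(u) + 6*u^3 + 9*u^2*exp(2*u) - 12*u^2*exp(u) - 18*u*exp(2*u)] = 6*u^3*exp(u) + 36*u^2*exp(2*u) + 24*u^2*exp(u) - 36*u^2 - 12*u*exp(u) + 36*u - 54*exp(2*u) - 24*exp(u)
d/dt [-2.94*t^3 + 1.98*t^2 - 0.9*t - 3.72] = -8.82*t^2 + 3.96*t - 0.9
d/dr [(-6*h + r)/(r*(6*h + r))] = (36*h^2 + 12*h*r - r^2)/(r^2*(36*h^2 + 12*h*r + r^2))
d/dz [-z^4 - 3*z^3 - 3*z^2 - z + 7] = -4*z^3 - 9*z^2 - 6*z - 1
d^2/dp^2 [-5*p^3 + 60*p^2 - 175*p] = 120 - 30*p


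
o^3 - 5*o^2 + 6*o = o*(o - 3)*(o - 2)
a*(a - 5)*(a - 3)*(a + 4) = a^4 - 4*a^3 - 17*a^2 + 60*a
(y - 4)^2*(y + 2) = y^3 - 6*y^2 + 32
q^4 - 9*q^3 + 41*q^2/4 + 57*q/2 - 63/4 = (q - 7)*(q - 3)*(q - 1/2)*(q + 3/2)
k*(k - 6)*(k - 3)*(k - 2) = k^4 - 11*k^3 + 36*k^2 - 36*k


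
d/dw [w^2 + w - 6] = 2*w + 1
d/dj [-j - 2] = -1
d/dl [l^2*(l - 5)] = l*(3*l - 10)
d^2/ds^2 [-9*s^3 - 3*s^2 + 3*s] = -54*s - 6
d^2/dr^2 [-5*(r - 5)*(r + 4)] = -10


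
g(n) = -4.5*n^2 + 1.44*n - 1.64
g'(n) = 1.44 - 9.0*n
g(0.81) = -3.43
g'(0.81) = -5.85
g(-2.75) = -39.63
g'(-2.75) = 26.19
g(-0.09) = -1.81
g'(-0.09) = 2.25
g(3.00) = -37.82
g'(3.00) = -25.56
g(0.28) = -1.59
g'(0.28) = -1.08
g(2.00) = -16.76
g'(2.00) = -16.56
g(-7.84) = -289.52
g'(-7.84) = 72.00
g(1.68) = -11.92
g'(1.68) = -13.68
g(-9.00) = -379.10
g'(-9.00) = 82.44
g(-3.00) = -46.46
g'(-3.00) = 28.44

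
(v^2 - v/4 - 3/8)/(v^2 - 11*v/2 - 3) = (v - 3/4)/(v - 6)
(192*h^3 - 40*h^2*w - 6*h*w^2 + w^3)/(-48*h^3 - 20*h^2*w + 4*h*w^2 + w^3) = (-8*h + w)/(2*h + w)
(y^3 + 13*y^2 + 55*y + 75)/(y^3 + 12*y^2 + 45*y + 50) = (y + 3)/(y + 2)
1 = 1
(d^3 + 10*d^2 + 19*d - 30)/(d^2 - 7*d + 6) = (d^2 + 11*d + 30)/(d - 6)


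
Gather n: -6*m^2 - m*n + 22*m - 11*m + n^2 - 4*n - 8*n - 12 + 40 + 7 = -6*m^2 + 11*m + n^2 + n*(-m - 12) + 35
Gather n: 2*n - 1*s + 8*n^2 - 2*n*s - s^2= 8*n^2 + n*(2 - 2*s) - s^2 - s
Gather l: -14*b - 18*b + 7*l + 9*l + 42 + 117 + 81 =-32*b + 16*l + 240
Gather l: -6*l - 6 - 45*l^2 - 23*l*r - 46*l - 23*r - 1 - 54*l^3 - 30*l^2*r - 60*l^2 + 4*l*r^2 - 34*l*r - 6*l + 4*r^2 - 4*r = -54*l^3 + l^2*(-30*r - 105) + l*(4*r^2 - 57*r - 58) + 4*r^2 - 27*r - 7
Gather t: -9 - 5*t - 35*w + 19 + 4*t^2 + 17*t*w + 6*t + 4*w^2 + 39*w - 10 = 4*t^2 + t*(17*w + 1) + 4*w^2 + 4*w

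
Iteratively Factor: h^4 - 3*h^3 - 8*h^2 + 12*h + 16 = (h + 1)*(h^3 - 4*h^2 - 4*h + 16) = (h - 2)*(h + 1)*(h^2 - 2*h - 8) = (h - 2)*(h + 1)*(h + 2)*(h - 4)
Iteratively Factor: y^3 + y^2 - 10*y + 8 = (y - 2)*(y^2 + 3*y - 4) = (y - 2)*(y - 1)*(y + 4)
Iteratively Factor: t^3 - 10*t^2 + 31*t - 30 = (t - 3)*(t^2 - 7*t + 10) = (t - 3)*(t - 2)*(t - 5)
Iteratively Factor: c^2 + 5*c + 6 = (c + 3)*(c + 2)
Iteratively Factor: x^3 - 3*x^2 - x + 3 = (x - 1)*(x^2 - 2*x - 3) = (x - 1)*(x + 1)*(x - 3)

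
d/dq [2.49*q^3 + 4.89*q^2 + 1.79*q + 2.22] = 7.47*q^2 + 9.78*q + 1.79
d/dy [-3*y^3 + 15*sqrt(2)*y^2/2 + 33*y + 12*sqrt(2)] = -9*y^2 + 15*sqrt(2)*y + 33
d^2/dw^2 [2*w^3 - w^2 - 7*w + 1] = 12*w - 2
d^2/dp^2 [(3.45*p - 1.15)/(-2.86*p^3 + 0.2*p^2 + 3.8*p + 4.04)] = (-169.31772*p^5 + 124.71888*p^4 - 85.7899999999999*p^3 - 553.06536*p^2 + 101.69496*p + 137.2824)/(23.393656*p^9 - 4.90776*p^8 - 92.90424*p^7 - 86.103152*p^6 + 137.30448*p^5 + 254.29152*p^4 + 66.744928*p^3 - 184.80576*p^2 - 186.06624*p - 65.939264)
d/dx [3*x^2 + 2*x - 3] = 6*x + 2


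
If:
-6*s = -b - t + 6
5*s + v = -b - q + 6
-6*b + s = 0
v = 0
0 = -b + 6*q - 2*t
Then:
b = 24/257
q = 798/257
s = 144/257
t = 2382/257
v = 0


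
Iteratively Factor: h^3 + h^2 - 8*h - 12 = (h - 3)*(h^2 + 4*h + 4) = (h - 3)*(h + 2)*(h + 2)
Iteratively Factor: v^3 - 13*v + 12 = (v - 3)*(v^2 + 3*v - 4) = (v - 3)*(v + 4)*(v - 1)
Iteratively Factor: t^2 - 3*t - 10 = (t - 5)*(t + 2)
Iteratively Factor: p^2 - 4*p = (p)*(p - 4)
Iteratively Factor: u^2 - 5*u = (u - 5)*(u)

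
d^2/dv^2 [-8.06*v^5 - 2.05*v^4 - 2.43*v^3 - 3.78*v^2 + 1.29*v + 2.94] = -161.2*v^3 - 24.6*v^2 - 14.58*v - 7.56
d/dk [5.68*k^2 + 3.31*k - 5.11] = 11.36*k + 3.31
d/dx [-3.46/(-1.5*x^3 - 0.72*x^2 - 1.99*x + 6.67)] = (-15.57*x^2 - 4.9824*x - 6.8854)/(1.5*x^3 + 0.72*x^2 + 1.99*x - 6.67)^2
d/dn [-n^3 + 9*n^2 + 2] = 3*n*(6 - n)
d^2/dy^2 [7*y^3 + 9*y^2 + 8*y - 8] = 42*y + 18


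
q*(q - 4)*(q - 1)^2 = q^4 - 6*q^3 + 9*q^2 - 4*q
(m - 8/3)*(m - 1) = m^2 - 11*m/3 + 8/3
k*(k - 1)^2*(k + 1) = k^4 - k^3 - k^2 + k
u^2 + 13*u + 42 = (u + 6)*(u + 7)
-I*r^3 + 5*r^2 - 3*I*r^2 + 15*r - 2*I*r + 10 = (r + 2)*(r + 5*I)*(-I*r - I)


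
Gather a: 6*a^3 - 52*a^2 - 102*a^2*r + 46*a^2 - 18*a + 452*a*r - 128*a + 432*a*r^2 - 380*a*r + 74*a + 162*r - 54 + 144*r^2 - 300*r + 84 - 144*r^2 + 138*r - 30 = 6*a^3 + a^2*(-102*r - 6) + a*(432*r^2 + 72*r - 72)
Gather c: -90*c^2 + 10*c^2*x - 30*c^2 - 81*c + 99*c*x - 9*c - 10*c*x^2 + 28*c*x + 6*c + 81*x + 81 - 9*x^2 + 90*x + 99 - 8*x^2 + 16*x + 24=c^2*(10*x - 120) + c*(-10*x^2 + 127*x - 84) - 17*x^2 + 187*x + 204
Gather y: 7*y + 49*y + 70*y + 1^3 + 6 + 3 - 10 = 126*y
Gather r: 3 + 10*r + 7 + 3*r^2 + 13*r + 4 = 3*r^2 + 23*r + 14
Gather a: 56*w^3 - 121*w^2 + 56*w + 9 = 56*w^3 - 121*w^2 + 56*w + 9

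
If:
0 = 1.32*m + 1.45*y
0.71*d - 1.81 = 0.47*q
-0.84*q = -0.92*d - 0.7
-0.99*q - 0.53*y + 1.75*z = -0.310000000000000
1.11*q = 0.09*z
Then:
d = 11.28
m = -563.37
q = 13.18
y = 512.86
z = 162.60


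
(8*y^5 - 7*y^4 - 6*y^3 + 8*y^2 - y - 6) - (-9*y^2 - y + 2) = 8*y^5 - 7*y^4 - 6*y^3 + 17*y^2 - 8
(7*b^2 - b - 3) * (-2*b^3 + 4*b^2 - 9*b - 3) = -14*b^5 + 30*b^4 - 61*b^3 - 24*b^2 + 30*b + 9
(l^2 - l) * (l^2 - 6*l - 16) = l^4 - 7*l^3 - 10*l^2 + 16*l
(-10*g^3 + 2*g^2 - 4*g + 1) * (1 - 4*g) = 40*g^4 - 18*g^3 + 18*g^2 - 8*g + 1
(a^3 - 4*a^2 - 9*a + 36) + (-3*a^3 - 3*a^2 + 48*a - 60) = -2*a^3 - 7*a^2 + 39*a - 24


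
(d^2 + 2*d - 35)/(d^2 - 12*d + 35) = (d + 7)/(d - 7)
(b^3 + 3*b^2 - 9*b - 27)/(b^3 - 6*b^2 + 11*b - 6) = (b^2 + 6*b + 9)/(b^2 - 3*b + 2)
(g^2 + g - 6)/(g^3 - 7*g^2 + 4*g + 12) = (g + 3)/(g^2 - 5*g - 6)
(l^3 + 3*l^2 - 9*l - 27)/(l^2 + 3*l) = l - 9/l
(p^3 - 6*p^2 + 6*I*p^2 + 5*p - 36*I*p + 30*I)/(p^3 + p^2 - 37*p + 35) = (p + 6*I)/(p + 7)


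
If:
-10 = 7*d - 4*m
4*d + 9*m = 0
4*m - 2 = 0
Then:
No Solution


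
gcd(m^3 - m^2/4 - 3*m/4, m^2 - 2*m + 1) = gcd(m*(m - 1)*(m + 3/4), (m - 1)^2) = m - 1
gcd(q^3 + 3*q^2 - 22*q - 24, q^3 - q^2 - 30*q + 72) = q^2 + 2*q - 24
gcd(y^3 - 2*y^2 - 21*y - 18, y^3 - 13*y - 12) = y^2 + 4*y + 3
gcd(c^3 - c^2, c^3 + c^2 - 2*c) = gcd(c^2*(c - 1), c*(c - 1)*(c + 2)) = c^2 - c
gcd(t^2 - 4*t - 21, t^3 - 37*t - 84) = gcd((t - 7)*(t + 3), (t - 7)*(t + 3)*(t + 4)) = t^2 - 4*t - 21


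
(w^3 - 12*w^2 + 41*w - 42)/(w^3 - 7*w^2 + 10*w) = (w^2 - 10*w + 21)/(w*(w - 5))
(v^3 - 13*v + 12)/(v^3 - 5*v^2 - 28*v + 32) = (v - 3)/(v - 8)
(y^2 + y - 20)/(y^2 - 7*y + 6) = (y^2 + y - 20)/(y^2 - 7*y + 6)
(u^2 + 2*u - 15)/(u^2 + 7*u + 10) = (u - 3)/(u + 2)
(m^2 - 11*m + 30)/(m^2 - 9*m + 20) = (m - 6)/(m - 4)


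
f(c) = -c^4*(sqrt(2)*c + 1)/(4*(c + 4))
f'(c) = -sqrt(2)*c^4/(4*(c + 4)) + c^4*(sqrt(2)*c + 1)/(4*(c + 4)^2) - c^3*(sqrt(2)*c + 1)/(c + 4) = c^3*(-sqrt(2)*c^2 - 5*sqrt(2)*c - 3*c/4 - 4)/(c^2 + 8*c + 16)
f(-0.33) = 0.00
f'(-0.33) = 0.00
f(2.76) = -10.52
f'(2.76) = -16.73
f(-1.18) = 0.11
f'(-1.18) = -0.67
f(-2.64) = 24.41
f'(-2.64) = -67.56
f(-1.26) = 0.18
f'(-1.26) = -0.96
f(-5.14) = -959.60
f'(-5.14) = 121.49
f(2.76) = -10.52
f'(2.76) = -16.73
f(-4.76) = -967.91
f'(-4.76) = -221.38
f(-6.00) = -1212.62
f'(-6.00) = 431.21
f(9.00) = -1732.09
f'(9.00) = -815.02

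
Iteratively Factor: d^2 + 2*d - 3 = (d + 3)*(d - 1)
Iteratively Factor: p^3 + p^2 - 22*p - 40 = (p + 2)*(p^2 - p - 20) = (p + 2)*(p + 4)*(p - 5)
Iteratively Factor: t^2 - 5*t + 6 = (t - 3)*(t - 2)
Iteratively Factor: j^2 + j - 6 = (j + 3)*(j - 2)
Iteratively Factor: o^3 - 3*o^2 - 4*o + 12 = (o - 2)*(o^2 - o - 6) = (o - 2)*(o + 2)*(o - 3)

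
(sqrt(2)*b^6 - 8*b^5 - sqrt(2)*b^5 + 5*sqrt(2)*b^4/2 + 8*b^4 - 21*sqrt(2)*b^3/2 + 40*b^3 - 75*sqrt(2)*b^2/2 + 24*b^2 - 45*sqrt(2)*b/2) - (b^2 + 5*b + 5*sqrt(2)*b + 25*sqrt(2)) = sqrt(2)*b^6 - 8*b^5 - sqrt(2)*b^5 + 5*sqrt(2)*b^4/2 + 8*b^4 - 21*sqrt(2)*b^3/2 + 40*b^3 - 75*sqrt(2)*b^2/2 + 23*b^2 - 55*sqrt(2)*b/2 - 5*b - 25*sqrt(2)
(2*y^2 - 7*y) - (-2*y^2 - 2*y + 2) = 4*y^2 - 5*y - 2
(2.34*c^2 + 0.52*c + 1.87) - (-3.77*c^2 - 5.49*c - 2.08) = 6.11*c^2 + 6.01*c + 3.95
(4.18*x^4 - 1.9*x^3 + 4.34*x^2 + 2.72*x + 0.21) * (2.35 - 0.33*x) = -1.3794*x^5 + 10.45*x^4 - 5.8972*x^3 + 9.3014*x^2 + 6.3227*x + 0.4935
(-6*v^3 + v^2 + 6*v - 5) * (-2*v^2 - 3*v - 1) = 12*v^5 + 16*v^4 - 9*v^3 - 9*v^2 + 9*v + 5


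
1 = 1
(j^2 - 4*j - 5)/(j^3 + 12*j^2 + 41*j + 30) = (j - 5)/(j^2 + 11*j + 30)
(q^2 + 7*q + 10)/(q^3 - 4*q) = (q + 5)/(q*(q - 2))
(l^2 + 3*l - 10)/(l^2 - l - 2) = (l + 5)/(l + 1)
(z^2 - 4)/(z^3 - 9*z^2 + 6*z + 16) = (z + 2)/(z^2 - 7*z - 8)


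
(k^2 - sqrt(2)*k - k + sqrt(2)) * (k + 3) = k^3 - sqrt(2)*k^2 + 2*k^2 - 3*k - 2*sqrt(2)*k + 3*sqrt(2)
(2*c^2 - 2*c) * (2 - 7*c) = -14*c^3 + 18*c^2 - 4*c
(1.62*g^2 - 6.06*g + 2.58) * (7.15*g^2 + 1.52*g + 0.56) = 11.583*g^4 - 40.8666*g^3 + 10.143*g^2 + 0.528*g + 1.4448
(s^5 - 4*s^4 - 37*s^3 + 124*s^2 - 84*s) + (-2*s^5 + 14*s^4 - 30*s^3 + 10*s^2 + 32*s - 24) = -s^5 + 10*s^4 - 67*s^3 + 134*s^2 - 52*s - 24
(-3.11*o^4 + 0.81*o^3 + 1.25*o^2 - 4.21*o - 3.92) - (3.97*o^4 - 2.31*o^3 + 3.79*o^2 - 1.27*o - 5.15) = -7.08*o^4 + 3.12*o^3 - 2.54*o^2 - 2.94*o + 1.23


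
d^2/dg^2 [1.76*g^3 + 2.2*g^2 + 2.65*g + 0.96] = 10.56*g + 4.4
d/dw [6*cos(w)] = -6*sin(w)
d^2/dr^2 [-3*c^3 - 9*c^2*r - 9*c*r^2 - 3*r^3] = -18*c - 18*r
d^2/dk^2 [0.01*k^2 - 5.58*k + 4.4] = 0.0200000000000000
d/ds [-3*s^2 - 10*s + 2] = -6*s - 10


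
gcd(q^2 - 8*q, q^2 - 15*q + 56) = q - 8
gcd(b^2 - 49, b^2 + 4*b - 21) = b + 7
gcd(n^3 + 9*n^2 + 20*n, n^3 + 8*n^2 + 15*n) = n^2 + 5*n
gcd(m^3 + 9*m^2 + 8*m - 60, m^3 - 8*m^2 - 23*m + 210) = m + 5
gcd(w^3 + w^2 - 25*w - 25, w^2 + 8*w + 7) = w + 1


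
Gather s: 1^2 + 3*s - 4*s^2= -4*s^2 + 3*s + 1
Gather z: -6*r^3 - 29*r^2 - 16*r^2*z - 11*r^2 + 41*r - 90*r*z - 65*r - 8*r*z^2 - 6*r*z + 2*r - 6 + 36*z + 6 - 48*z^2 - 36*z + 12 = -6*r^3 - 40*r^2 - 22*r + z^2*(-8*r - 48) + z*(-16*r^2 - 96*r) + 12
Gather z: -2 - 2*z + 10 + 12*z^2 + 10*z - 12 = 12*z^2 + 8*z - 4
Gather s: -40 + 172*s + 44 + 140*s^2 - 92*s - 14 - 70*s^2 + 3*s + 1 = 70*s^2 + 83*s - 9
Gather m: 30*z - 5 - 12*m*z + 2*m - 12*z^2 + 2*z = m*(2 - 12*z) - 12*z^2 + 32*z - 5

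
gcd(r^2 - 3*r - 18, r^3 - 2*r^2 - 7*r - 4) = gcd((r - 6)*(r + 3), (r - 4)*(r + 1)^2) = 1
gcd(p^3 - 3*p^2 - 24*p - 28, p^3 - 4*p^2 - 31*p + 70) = p - 7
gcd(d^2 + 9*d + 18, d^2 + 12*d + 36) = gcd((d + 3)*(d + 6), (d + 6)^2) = d + 6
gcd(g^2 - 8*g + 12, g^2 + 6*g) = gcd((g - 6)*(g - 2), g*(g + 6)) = 1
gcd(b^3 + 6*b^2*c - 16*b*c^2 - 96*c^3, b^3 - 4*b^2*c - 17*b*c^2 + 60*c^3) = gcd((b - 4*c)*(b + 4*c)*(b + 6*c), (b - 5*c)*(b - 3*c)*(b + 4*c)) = b + 4*c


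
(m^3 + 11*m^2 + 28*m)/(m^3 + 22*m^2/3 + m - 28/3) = 3*m*(m + 4)/(3*m^2 + m - 4)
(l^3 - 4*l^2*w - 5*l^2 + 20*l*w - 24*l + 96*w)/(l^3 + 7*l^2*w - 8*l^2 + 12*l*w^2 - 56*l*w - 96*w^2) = (l^2 - 4*l*w + 3*l - 12*w)/(l^2 + 7*l*w + 12*w^2)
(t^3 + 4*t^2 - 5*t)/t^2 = t + 4 - 5/t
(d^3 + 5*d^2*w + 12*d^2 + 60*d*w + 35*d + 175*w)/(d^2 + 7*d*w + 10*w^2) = (d^2 + 12*d + 35)/(d + 2*w)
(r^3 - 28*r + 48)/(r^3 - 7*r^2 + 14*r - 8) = (r + 6)/(r - 1)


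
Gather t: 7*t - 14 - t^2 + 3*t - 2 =-t^2 + 10*t - 16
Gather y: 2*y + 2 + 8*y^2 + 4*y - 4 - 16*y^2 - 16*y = -8*y^2 - 10*y - 2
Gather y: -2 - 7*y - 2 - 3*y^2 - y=-3*y^2 - 8*y - 4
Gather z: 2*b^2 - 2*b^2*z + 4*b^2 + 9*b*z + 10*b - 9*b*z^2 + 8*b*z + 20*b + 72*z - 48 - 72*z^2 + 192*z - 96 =6*b^2 + 30*b + z^2*(-9*b - 72) + z*(-2*b^2 + 17*b + 264) - 144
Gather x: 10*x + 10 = 10*x + 10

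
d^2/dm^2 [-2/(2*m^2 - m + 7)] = 4*(4*m^2 - 2*m - (4*m - 1)^2 + 14)/(2*m^2 - m + 7)^3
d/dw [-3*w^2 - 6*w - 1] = -6*w - 6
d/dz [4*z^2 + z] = 8*z + 1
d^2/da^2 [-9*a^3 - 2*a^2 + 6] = -54*a - 4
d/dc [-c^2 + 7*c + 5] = 7 - 2*c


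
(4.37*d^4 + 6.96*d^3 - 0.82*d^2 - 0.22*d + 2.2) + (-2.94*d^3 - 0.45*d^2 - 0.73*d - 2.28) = 4.37*d^4 + 4.02*d^3 - 1.27*d^2 - 0.95*d - 0.0799999999999996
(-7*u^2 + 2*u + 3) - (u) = -7*u^2 + u + 3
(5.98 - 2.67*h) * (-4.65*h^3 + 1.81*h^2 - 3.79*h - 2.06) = 12.4155*h^4 - 32.6397*h^3 + 20.9431*h^2 - 17.164*h - 12.3188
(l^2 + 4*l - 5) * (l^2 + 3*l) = l^4 + 7*l^3 + 7*l^2 - 15*l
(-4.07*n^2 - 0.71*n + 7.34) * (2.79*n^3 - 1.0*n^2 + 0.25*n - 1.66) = -11.3553*n^5 + 2.0891*n^4 + 20.1711*n^3 - 0.7613*n^2 + 3.0136*n - 12.1844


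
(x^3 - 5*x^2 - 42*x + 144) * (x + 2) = x^4 - 3*x^3 - 52*x^2 + 60*x + 288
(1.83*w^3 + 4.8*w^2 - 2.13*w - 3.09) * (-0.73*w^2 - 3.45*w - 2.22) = -1.3359*w^5 - 9.8175*w^4 - 19.0677*w^3 - 1.0518*w^2 + 15.3891*w + 6.8598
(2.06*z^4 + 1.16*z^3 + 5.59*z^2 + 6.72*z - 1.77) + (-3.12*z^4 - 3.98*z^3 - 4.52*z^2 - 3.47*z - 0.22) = -1.06*z^4 - 2.82*z^3 + 1.07*z^2 + 3.25*z - 1.99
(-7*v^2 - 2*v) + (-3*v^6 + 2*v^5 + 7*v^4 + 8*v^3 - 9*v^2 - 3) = -3*v^6 + 2*v^5 + 7*v^4 + 8*v^3 - 16*v^2 - 2*v - 3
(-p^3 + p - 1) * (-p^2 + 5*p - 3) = p^5 - 5*p^4 + 2*p^3 + 6*p^2 - 8*p + 3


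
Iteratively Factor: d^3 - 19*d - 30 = (d + 2)*(d^2 - 2*d - 15) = (d - 5)*(d + 2)*(d + 3)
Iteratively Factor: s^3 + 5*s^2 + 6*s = (s + 3)*(s^2 + 2*s) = s*(s + 3)*(s + 2)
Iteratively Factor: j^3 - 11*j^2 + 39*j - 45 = (j - 3)*(j^2 - 8*j + 15) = (j - 5)*(j - 3)*(j - 3)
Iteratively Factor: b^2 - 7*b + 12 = (b - 4)*(b - 3)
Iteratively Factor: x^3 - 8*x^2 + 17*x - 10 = (x - 2)*(x^2 - 6*x + 5) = (x - 5)*(x - 2)*(x - 1)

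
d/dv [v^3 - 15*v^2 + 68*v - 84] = 3*v^2 - 30*v + 68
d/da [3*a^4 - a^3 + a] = 12*a^3 - 3*a^2 + 1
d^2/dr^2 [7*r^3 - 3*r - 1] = 42*r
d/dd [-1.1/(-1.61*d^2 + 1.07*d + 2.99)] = (1.177 - 3.542*d)/(-1.61*d^2 + 1.07*d + 2.99)^2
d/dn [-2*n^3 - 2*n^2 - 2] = 2*n*(-3*n - 2)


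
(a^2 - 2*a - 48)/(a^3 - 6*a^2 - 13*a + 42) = (a^2 - 2*a - 48)/(a^3 - 6*a^2 - 13*a + 42)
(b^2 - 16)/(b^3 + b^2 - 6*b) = (b^2 - 16)/(b*(b^2 + b - 6))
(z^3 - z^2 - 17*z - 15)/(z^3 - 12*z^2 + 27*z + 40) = (z + 3)/(z - 8)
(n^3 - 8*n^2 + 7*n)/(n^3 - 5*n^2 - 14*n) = (n - 1)/(n + 2)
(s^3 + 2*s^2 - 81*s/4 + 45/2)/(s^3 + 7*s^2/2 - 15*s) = (s - 3/2)/s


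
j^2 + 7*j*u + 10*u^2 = (j + 2*u)*(j + 5*u)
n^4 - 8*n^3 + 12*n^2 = n^2*(n - 6)*(n - 2)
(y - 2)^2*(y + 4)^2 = y^4 + 4*y^3 - 12*y^2 - 32*y + 64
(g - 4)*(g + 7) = g^2 + 3*g - 28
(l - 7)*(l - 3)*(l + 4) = l^3 - 6*l^2 - 19*l + 84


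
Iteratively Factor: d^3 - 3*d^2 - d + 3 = (d + 1)*(d^2 - 4*d + 3) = (d - 1)*(d + 1)*(d - 3)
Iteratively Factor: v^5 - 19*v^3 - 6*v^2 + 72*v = (v)*(v^4 - 19*v^2 - 6*v + 72) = v*(v - 4)*(v^3 + 4*v^2 - 3*v - 18) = v*(v - 4)*(v - 2)*(v^2 + 6*v + 9) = v*(v - 4)*(v - 2)*(v + 3)*(v + 3)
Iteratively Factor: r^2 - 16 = (r - 4)*(r + 4)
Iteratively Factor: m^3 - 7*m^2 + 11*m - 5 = (m - 1)*(m^2 - 6*m + 5) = (m - 1)^2*(m - 5)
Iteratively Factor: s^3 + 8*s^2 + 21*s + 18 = (s + 2)*(s^2 + 6*s + 9) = (s + 2)*(s + 3)*(s + 3)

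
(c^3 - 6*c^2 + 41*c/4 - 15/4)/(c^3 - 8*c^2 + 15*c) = (c^2 - 3*c + 5/4)/(c*(c - 5))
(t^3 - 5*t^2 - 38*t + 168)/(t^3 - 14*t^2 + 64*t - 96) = (t^2 - t - 42)/(t^2 - 10*t + 24)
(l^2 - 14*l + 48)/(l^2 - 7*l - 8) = (l - 6)/(l + 1)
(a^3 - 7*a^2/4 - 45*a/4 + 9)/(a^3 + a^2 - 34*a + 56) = (4*a^2 + 9*a - 9)/(4*(a^2 + 5*a - 14))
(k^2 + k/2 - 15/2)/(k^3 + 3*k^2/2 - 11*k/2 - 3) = (2*k - 5)/(2*k^2 - 3*k - 2)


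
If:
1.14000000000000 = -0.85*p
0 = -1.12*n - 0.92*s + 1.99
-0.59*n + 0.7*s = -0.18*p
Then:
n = 0.88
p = -1.34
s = 1.09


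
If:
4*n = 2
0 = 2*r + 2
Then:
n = 1/2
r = -1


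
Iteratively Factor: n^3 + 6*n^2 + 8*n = (n + 2)*(n^2 + 4*n) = (n + 2)*(n + 4)*(n)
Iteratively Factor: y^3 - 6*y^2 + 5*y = (y - 5)*(y^2 - y) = (y - 5)*(y - 1)*(y)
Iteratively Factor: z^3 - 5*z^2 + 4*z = (z - 1)*(z^2 - 4*z) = z*(z - 1)*(z - 4)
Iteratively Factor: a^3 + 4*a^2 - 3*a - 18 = (a + 3)*(a^2 + a - 6) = (a - 2)*(a + 3)*(a + 3)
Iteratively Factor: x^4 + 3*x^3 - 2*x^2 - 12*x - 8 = (x + 2)*(x^3 + x^2 - 4*x - 4) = (x + 2)^2*(x^2 - x - 2) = (x - 2)*(x + 2)^2*(x + 1)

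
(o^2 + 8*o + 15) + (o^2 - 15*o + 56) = 2*o^2 - 7*o + 71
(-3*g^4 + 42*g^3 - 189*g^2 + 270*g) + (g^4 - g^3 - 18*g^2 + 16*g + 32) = -2*g^4 + 41*g^3 - 207*g^2 + 286*g + 32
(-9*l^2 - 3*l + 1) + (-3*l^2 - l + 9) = -12*l^2 - 4*l + 10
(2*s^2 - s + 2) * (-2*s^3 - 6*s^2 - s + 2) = -4*s^5 - 10*s^4 - 7*s^2 - 4*s + 4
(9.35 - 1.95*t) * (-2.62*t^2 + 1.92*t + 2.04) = 5.109*t^3 - 28.241*t^2 + 13.974*t + 19.074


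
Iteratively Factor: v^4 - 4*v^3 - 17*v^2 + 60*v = (v)*(v^3 - 4*v^2 - 17*v + 60) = v*(v - 3)*(v^2 - v - 20) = v*(v - 3)*(v + 4)*(v - 5)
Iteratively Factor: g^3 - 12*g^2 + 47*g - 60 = (g - 4)*(g^2 - 8*g + 15) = (g - 4)*(g - 3)*(g - 5)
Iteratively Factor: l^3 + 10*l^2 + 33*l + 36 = (l + 4)*(l^2 + 6*l + 9) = (l + 3)*(l + 4)*(l + 3)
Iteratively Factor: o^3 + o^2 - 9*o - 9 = (o + 3)*(o^2 - 2*o - 3) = (o - 3)*(o + 3)*(o + 1)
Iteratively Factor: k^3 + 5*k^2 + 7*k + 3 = (k + 1)*(k^2 + 4*k + 3) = (k + 1)^2*(k + 3)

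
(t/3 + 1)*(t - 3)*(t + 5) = t^3/3 + 5*t^2/3 - 3*t - 15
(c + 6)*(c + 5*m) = c^2 + 5*c*m + 6*c + 30*m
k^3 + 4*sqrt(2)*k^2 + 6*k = k*(k + sqrt(2))*(k + 3*sqrt(2))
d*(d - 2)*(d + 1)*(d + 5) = d^4 + 4*d^3 - 7*d^2 - 10*d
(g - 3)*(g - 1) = g^2 - 4*g + 3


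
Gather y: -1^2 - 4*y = -4*y - 1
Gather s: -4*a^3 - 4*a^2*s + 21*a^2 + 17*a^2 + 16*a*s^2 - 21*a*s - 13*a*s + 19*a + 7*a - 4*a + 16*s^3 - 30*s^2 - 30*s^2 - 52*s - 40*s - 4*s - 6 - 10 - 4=-4*a^3 + 38*a^2 + 22*a + 16*s^3 + s^2*(16*a - 60) + s*(-4*a^2 - 34*a - 96) - 20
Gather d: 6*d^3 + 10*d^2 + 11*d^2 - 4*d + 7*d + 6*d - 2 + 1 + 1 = 6*d^3 + 21*d^2 + 9*d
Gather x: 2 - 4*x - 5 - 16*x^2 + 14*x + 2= -16*x^2 + 10*x - 1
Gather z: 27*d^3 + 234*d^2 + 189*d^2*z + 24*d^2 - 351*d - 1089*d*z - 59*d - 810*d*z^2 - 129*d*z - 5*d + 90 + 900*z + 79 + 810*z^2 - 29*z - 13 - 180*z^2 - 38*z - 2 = 27*d^3 + 258*d^2 - 415*d + z^2*(630 - 810*d) + z*(189*d^2 - 1218*d + 833) + 154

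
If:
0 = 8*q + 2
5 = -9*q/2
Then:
No Solution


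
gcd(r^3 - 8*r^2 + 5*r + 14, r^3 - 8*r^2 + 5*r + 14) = r^3 - 8*r^2 + 5*r + 14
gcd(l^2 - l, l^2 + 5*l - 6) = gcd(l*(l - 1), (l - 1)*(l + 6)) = l - 1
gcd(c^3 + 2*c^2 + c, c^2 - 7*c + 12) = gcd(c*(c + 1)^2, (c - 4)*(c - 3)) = 1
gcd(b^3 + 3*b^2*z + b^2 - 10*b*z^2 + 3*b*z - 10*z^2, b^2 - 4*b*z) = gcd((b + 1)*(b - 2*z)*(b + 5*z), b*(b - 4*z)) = 1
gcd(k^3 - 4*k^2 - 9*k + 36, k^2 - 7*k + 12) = k^2 - 7*k + 12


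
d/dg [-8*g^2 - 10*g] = -16*g - 10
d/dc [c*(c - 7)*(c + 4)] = 3*c^2 - 6*c - 28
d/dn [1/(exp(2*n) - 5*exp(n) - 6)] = (5 - 2*exp(n))*exp(n)/(-exp(2*n) + 5*exp(n) + 6)^2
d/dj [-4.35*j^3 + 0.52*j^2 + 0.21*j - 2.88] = -13.05*j^2 + 1.04*j + 0.21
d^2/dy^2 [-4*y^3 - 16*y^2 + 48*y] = -24*y - 32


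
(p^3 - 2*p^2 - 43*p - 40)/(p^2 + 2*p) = (p^3 - 2*p^2 - 43*p - 40)/(p*(p + 2))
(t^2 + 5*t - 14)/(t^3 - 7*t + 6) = (t + 7)/(t^2 + 2*t - 3)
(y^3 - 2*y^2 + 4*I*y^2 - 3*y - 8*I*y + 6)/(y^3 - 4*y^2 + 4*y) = (y^2 + 4*I*y - 3)/(y*(y - 2))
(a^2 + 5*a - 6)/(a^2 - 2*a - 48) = (a - 1)/(a - 8)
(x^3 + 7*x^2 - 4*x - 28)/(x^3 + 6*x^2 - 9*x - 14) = (x + 2)/(x + 1)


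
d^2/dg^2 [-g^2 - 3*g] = -2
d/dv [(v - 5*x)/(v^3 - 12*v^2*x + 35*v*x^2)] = (-2*v + 7*x)/(v^2*(v^2 - 14*v*x + 49*x^2))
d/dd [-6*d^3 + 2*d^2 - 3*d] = -18*d^2 + 4*d - 3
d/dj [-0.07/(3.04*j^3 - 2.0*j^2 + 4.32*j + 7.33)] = (0.6384*j^2 - 0.28*j + 0.3024)/(3.04*j^3 - 2.0*j^2 + 4.32*j + 7.33)^2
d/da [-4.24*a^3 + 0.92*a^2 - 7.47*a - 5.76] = -12.72*a^2 + 1.84*a - 7.47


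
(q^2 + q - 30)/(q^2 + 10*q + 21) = (q^2 + q - 30)/(q^2 + 10*q + 21)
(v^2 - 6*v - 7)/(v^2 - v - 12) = (-v^2 + 6*v + 7)/(-v^2 + v + 12)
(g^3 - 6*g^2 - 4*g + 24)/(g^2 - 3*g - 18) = (g^2 - 4)/(g + 3)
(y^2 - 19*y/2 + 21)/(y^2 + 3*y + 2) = (y^2 - 19*y/2 + 21)/(y^2 + 3*y + 2)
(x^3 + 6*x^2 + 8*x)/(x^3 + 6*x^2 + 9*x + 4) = x*(x + 2)/(x^2 + 2*x + 1)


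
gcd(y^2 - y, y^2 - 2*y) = y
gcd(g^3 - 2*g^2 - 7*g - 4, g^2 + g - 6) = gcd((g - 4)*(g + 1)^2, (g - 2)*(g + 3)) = 1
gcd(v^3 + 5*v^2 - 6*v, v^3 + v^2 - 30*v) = v^2 + 6*v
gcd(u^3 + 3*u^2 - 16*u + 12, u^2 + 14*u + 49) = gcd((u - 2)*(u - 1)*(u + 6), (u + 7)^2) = 1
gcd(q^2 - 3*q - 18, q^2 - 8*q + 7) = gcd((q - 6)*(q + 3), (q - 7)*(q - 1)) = 1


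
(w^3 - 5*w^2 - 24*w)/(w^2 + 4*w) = (w^2 - 5*w - 24)/(w + 4)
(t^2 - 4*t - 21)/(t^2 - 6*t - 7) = (t + 3)/(t + 1)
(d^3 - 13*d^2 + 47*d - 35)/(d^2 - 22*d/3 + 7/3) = 3*(d^2 - 6*d + 5)/(3*d - 1)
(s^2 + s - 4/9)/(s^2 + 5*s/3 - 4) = (9*s^2 + 9*s - 4)/(3*(3*s^2 + 5*s - 12))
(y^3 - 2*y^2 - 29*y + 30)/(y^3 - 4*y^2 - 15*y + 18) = (y + 5)/(y + 3)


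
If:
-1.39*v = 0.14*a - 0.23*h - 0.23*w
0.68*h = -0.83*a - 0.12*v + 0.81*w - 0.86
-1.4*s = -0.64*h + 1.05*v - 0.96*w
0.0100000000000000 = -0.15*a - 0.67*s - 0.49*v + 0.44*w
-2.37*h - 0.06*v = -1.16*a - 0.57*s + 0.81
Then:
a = 0.12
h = -0.15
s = 0.56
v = 0.14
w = 1.07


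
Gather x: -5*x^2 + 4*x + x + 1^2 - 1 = -5*x^2 + 5*x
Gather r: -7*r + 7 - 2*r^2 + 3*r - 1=-2*r^2 - 4*r + 6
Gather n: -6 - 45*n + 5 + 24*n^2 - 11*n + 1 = 24*n^2 - 56*n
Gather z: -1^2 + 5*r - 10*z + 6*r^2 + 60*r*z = 6*r^2 + 5*r + z*(60*r - 10) - 1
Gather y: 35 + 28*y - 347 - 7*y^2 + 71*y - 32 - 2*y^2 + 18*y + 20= -9*y^2 + 117*y - 324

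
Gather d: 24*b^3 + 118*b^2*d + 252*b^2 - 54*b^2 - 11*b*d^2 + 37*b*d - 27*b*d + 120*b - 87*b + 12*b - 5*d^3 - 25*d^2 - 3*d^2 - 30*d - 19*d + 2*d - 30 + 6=24*b^3 + 198*b^2 + 45*b - 5*d^3 + d^2*(-11*b - 28) + d*(118*b^2 + 10*b - 47) - 24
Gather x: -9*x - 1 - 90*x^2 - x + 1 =-90*x^2 - 10*x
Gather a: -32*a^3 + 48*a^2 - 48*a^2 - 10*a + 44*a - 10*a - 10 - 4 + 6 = -32*a^3 + 24*a - 8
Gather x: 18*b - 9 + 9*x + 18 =18*b + 9*x + 9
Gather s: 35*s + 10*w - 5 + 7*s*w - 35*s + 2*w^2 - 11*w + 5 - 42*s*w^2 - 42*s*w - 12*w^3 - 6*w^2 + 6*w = s*(-42*w^2 - 35*w) - 12*w^3 - 4*w^2 + 5*w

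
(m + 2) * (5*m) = 5*m^2 + 10*m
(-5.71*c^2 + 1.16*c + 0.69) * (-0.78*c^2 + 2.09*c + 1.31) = 4.4538*c^4 - 12.8387*c^3 - 5.5939*c^2 + 2.9617*c + 0.9039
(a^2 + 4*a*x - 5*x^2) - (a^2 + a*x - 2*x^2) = 3*a*x - 3*x^2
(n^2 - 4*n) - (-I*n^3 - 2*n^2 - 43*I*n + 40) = I*n^3 + 3*n^2 - 4*n + 43*I*n - 40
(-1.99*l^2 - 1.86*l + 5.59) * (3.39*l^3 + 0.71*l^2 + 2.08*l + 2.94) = -6.7461*l^5 - 7.7183*l^4 + 13.4903*l^3 - 5.7505*l^2 + 6.1588*l + 16.4346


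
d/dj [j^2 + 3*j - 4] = 2*j + 3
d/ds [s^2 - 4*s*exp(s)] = -4*s*exp(s) + 2*s - 4*exp(s)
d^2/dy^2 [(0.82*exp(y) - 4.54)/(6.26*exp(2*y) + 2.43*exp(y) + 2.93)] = (32.133832*exp(4*y) - 724.120492*exp(3*y) - 297.426372*exp(2*y) + 300.440524*exp(y) + 39.363964)*exp(y)/(245.314376*exp(6*y) + 285.677604*exp(5*y) + 455.353026*exp(4*y) + 281.772351*exp(3*y) + 213.128493*exp(2*y) + 62.583921*exp(y) + 25.153757)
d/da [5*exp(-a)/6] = -5*exp(-a)/6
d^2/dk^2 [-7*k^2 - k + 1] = -14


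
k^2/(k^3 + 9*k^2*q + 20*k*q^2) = k/(k^2 + 9*k*q + 20*q^2)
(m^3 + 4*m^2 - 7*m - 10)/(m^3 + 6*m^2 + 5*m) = (m - 2)/m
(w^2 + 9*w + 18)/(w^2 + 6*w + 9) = (w + 6)/(w + 3)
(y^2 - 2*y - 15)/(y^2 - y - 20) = (y + 3)/(y + 4)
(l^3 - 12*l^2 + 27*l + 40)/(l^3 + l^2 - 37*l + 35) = (l^2 - 7*l - 8)/(l^2 + 6*l - 7)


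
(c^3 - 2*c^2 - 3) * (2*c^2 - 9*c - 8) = 2*c^5 - 13*c^4 + 10*c^3 + 10*c^2 + 27*c + 24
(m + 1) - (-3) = m + 4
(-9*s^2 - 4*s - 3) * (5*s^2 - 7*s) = -45*s^4 + 43*s^3 + 13*s^2 + 21*s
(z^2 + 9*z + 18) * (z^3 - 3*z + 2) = z^5 + 9*z^4 + 15*z^3 - 25*z^2 - 36*z + 36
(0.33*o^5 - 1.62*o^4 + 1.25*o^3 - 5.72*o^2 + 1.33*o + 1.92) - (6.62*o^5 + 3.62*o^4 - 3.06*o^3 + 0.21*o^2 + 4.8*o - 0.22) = -6.29*o^5 - 5.24*o^4 + 4.31*o^3 - 5.93*o^2 - 3.47*o + 2.14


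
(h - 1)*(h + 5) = h^2 + 4*h - 5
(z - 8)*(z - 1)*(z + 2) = z^3 - 7*z^2 - 10*z + 16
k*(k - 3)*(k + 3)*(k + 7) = k^4 + 7*k^3 - 9*k^2 - 63*k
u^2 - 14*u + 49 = (u - 7)^2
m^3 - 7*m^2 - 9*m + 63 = (m - 7)*(m - 3)*(m + 3)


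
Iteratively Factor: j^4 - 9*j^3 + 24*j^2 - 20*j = (j - 5)*(j^3 - 4*j^2 + 4*j) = (j - 5)*(j - 2)*(j^2 - 2*j) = j*(j - 5)*(j - 2)*(j - 2)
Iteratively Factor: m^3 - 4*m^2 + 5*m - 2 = (m - 2)*(m^2 - 2*m + 1) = (m - 2)*(m - 1)*(m - 1)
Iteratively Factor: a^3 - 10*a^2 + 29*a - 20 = (a - 1)*(a^2 - 9*a + 20) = (a - 4)*(a - 1)*(a - 5)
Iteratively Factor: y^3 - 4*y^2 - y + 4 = (y - 4)*(y^2 - 1) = (y - 4)*(y - 1)*(y + 1)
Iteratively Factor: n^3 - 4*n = (n)*(n^2 - 4) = n*(n + 2)*(n - 2)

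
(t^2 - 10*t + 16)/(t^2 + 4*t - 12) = (t - 8)/(t + 6)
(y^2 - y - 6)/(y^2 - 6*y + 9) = (y + 2)/(y - 3)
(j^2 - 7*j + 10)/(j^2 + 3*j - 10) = (j - 5)/(j + 5)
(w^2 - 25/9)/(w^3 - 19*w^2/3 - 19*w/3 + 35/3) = (w - 5/3)/(w^2 - 8*w + 7)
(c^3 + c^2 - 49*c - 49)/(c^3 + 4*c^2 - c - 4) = (c^2 - 49)/(c^2 + 3*c - 4)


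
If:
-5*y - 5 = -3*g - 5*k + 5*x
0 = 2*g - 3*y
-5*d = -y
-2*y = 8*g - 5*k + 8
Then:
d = y/5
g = 3*y/2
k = 14*y/5 + 8/5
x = 27*y/10 + 3/5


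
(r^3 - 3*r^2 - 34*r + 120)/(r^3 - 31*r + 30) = (r - 4)/(r - 1)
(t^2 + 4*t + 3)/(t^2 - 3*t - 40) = (t^2 + 4*t + 3)/(t^2 - 3*t - 40)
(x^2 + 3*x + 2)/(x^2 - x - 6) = (x + 1)/(x - 3)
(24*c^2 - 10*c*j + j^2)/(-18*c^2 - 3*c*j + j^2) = (-4*c + j)/(3*c + j)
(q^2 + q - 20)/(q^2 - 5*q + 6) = (q^2 + q - 20)/(q^2 - 5*q + 6)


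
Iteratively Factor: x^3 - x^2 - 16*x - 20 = (x + 2)*(x^2 - 3*x - 10) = (x + 2)^2*(x - 5)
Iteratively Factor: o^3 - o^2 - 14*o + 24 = (o - 3)*(o^2 + 2*o - 8) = (o - 3)*(o - 2)*(o + 4)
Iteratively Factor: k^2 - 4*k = (k - 4)*(k)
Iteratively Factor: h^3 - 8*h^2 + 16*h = (h - 4)*(h^2 - 4*h) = (h - 4)^2*(h)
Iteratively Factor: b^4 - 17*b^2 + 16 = (b - 1)*(b^3 + b^2 - 16*b - 16) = (b - 4)*(b - 1)*(b^2 + 5*b + 4) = (b - 4)*(b - 1)*(b + 4)*(b + 1)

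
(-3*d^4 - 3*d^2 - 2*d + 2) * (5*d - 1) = -15*d^5 + 3*d^4 - 15*d^3 - 7*d^2 + 12*d - 2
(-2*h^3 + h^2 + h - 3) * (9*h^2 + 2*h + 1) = -18*h^5 + 5*h^4 + 9*h^3 - 24*h^2 - 5*h - 3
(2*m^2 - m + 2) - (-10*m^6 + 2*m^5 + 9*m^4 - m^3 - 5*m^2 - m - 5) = 10*m^6 - 2*m^5 - 9*m^4 + m^3 + 7*m^2 + 7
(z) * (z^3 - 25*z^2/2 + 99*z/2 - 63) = z^4 - 25*z^3/2 + 99*z^2/2 - 63*z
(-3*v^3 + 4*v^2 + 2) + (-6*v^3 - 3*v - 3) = -9*v^3 + 4*v^2 - 3*v - 1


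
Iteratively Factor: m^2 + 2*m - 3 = (m - 1)*(m + 3)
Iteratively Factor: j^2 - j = (j - 1)*(j)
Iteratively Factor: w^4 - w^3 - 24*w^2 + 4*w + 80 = (w + 2)*(w^3 - 3*w^2 - 18*w + 40) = (w + 2)*(w + 4)*(w^2 - 7*w + 10) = (w - 2)*(w + 2)*(w + 4)*(w - 5)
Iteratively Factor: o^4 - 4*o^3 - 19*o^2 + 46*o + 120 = (o - 5)*(o^3 + o^2 - 14*o - 24) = (o - 5)*(o - 4)*(o^2 + 5*o + 6) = (o - 5)*(o - 4)*(o + 3)*(o + 2)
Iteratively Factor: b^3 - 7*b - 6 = (b + 1)*(b^2 - b - 6) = (b + 1)*(b + 2)*(b - 3)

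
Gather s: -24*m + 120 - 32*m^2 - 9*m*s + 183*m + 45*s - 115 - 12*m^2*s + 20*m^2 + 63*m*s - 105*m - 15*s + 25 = -12*m^2 + 54*m + s*(-12*m^2 + 54*m + 30) + 30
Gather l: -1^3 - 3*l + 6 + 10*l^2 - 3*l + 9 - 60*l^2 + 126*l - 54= -50*l^2 + 120*l - 40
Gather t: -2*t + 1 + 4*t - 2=2*t - 1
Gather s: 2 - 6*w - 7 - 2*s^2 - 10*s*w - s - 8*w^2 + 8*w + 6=-2*s^2 + s*(-10*w - 1) - 8*w^2 + 2*w + 1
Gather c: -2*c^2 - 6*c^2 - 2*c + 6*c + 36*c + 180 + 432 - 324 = -8*c^2 + 40*c + 288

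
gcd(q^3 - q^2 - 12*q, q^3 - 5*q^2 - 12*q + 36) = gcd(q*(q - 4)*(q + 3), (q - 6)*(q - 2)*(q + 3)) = q + 3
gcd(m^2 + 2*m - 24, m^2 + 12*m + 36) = m + 6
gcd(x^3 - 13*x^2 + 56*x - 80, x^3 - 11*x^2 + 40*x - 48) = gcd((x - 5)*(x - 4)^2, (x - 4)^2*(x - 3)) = x^2 - 8*x + 16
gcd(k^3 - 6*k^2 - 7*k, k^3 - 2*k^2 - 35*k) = k^2 - 7*k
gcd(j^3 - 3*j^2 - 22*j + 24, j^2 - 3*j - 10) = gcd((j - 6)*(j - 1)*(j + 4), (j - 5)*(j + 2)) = 1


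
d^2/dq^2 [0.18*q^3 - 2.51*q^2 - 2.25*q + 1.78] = 1.08*q - 5.02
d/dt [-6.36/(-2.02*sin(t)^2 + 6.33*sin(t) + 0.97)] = (40.2588 - 25.6944*sin(t))*cos(t)/(-2.02*sin(t)^2 + 6.33*sin(t) + 0.97)^2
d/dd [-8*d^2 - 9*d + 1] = -16*d - 9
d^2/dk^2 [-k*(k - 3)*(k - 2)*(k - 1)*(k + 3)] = -20*k^3 + 36*k^2 + 42*k - 54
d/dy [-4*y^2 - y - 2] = -8*y - 1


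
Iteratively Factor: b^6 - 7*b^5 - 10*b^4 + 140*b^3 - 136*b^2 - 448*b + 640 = (b - 5)*(b^5 - 2*b^4 - 20*b^3 + 40*b^2 + 64*b - 128) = (b - 5)*(b + 4)*(b^4 - 6*b^3 + 4*b^2 + 24*b - 32) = (b - 5)*(b - 4)*(b + 4)*(b^3 - 2*b^2 - 4*b + 8) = (b - 5)*(b - 4)*(b - 2)*(b + 4)*(b^2 - 4) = (b - 5)*(b - 4)*(b - 2)^2*(b + 4)*(b + 2)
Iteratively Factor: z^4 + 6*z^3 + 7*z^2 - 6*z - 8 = (z - 1)*(z^3 + 7*z^2 + 14*z + 8) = (z - 1)*(z + 4)*(z^2 + 3*z + 2) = (z - 1)*(z + 2)*(z + 4)*(z + 1)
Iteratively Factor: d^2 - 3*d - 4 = (d + 1)*(d - 4)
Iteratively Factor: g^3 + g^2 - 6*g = (g + 3)*(g^2 - 2*g) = (g - 2)*(g + 3)*(g)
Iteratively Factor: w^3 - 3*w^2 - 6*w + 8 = (w - 1)*(w^2 - 2*w - 8) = (w - 4)*(w - 1)*(w + 2)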